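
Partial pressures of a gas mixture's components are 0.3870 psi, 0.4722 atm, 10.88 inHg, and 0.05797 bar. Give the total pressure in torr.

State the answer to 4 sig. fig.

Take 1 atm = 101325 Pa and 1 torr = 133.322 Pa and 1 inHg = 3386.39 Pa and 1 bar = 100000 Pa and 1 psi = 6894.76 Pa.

698.7 torr

0.3870 psi × 6894.76 → 2668.27 Pa
0.4722 atm × 101325 → 47845.7 Pa
10.88 inHg × 3386.39 → 36843.9 Pa
0.05797 bar × 100000 → 5797 Pa
Combined: 2668.27 + 47845.7 + 36843.9 + 5797 = 93154.9 Pa
In torr: 93154.9 / 133.322 = 698.721 torr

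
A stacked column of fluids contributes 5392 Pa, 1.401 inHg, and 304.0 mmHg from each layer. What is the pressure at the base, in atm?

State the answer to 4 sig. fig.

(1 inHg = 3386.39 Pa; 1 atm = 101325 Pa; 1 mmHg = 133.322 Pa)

0.5000 atm

5392 Pa (already Pa)
1.401 inHg × 3386.39 = 4744.33 Pa
304.0 mmHg × 133.322 = 40529.9 Pa
Sum: 5392 + 4744.33 + 40529.9 = 50666.2 Pa
In atm: 50666.2 / 101325 = 0.500037 atm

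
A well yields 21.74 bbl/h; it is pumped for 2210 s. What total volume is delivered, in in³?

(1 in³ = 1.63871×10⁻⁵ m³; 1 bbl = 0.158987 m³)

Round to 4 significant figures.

21.74 bbl/h → 9.60105×10⁻⁴ m³/s
V = Q × t = 9.60105×10⁻⁴ × 2210 = 2.12183 m³
In in³: 2.12183 / 1.63871×10⁻⁵ = 129482 in³

1.295×10⁵ in³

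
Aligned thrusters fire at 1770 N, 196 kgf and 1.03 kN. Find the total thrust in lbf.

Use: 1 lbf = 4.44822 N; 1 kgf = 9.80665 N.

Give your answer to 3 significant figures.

1060 lbf

1770 N (already N)
196 kgf × 9.80665 = 1922.1 N
1.03 kN × 1000 = 1030 N
Combined: 1770 + 1922.1 + 1030 = 4722.1 N
In lbf: 4722.1 / 4.44822 = 1061.57 lbf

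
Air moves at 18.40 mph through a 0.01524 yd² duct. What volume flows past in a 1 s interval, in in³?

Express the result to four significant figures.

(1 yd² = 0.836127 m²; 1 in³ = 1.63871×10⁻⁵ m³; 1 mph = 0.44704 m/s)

6396 in³

18.40 mph × 0.44704 = 8.22554 m/s
0.01524 yd² × 0.836127 = 0.0127426 m²
V = v × A × t = 8.22554 m/s × 0.0127426 m² × 1 s = 0.104815 m³
0.104815 m³ ÷ (1.63871×10⁻⁵ m³/in³) = 6396.19 in³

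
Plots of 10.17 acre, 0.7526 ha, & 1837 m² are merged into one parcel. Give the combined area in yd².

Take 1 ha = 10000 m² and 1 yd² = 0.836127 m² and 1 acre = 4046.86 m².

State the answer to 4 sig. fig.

6.042×10⁴ yd²

10.17 acre × 4046.86 → 41156.6 m²
0.7526 ha × 10000 → 7526 m²
1837 m² (already m²)
Total: 41156.6 + 7526 + 1837 = 50519.6 m²
In yd²: 50519.6 / 0.836127 = 60421 yd²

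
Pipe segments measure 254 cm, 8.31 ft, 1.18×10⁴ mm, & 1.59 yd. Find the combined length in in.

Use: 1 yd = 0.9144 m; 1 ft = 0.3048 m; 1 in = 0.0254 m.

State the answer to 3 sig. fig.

722 in

254 cm × 0.01 → 2.54 m
8.31 ft × 0.3048 → 2.53289 m
1.18×10⁴ mm × 0.001 → 11.8 m
1.59 yd × 0.9144 → 1.4539 m
Total: 2.54 + 2.53289 + 11.8 + 1.4539 = 18.3268 m
In in: 18.3268 / 0.0254 = 721.528 in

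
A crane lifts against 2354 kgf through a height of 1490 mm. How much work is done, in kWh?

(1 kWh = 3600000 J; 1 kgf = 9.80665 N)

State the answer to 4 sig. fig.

2354 kgf × 9.80665 → 23084.9 N
1490 mm × 0.001 → 1.49 m
W = F × d = 23084.9 N × 1.49 m = 34396.5 J
34396.5 J ÷ (3600000 J/kWh) = 0.00955458 kWh

0.009555 kWh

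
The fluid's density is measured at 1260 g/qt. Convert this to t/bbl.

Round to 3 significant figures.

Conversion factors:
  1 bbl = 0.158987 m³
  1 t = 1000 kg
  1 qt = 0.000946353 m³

1260 g/qt × 0.001 kg/g ÷ 0.000946353 m³/qt = 1331.43 kg/m³
1331.43 kg/m³ ÷ 1000 kg/t × 0.158987 m³/bbl = 0.21168 t/bbl

0.212 t/bbl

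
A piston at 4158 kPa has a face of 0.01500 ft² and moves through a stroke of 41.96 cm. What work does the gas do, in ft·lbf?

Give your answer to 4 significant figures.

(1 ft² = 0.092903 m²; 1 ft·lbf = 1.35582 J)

4158 kPa → 4.158×10⁶ Pa
0.01500 ft² → 0.00139354 m²
F = P × A = 4.158×10⁶ × 0.00139354 = 5794.34 N
41.96 cm → 0.4196 m
W = F × d = 5794.34 × 0.4196 = 2431.31 J
In ft·lbf: 2431.31 / 1.35582 = 1793.24 ft·lbf

1793 ft·lbf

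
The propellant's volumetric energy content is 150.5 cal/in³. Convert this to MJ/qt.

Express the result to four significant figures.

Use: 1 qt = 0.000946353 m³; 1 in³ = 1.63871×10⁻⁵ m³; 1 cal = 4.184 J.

150.5 cal/in³ × 4.184 J/cal ÷ 1.63871×10⁻⁵ m³/in³ = 3.84261×10⁷ J/m³
3.84261×10⁷ J/m³ ÷ 1000000 J/MJ × 0.000946353 m³/qt = 0.0363647 MJ/qt

0.03636 MJ/qt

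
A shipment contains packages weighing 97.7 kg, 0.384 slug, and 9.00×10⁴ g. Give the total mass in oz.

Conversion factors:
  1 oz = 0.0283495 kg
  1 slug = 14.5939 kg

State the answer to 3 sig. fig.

97.7 kg (already kg)
0.384 slug × 14.5939 → 5.60406 kg
9.00×10⁴ g × 0.001 → 90 kg
Total: 97.7 + 5.60406 + 90 = 193.304 kg
In oz: 193.304 / 0.0283495 = 6818.6 oz

6820 oz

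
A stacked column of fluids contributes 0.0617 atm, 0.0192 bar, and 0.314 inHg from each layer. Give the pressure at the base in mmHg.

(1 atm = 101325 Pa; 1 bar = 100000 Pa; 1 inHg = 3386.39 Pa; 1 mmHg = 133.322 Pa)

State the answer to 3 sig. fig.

69.3 mmHg

0.0617 atm × 101325 → 6251.75 Pa
0.0192 bar × 100000 → 1920 Pa
0.314 inHg × 3386.39 → 1063.33 Pa
Total: 6251.75 + 1920 + 1063.33 = 9235.08 Pa
In mmHg: 9235.08 / 133.322 = 69.269 mmHg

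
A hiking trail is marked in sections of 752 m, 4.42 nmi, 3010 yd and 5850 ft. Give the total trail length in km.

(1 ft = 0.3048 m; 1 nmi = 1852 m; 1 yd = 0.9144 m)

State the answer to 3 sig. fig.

752 m (already m)
4.42 nmi × 1852 = 8185.84 m
3010 yd × 0.9144 = 2752.34 m
5850 ft × 0.3048 = 1783.08 m
Combined: 752 + 8185.84 + 2752.34 + 1783.08 = 13473.3 m
In km: 13473.3 / 1000 = 13.4733 km

13.5 km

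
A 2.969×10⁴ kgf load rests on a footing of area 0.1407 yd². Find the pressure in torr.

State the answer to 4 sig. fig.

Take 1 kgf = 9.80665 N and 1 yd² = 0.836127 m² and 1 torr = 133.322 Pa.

1.856×10⁴ torr

2.969×10⁴ kgf × 9.80665 → 291159 N
0.1407 yd² × 0.836127 → 0.117643 m²
P = F / A = 291159 N / 0.117643 m² = 2.47494×10⁶ Pa
2.47494×10⁶ Pa ÷ (133.322 Pa/torr) = 18563.6 torr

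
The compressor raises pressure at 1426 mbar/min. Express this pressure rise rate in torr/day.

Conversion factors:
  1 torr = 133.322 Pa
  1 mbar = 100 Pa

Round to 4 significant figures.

1.540×10⁶ torr/day

1426 mbar/min × 100 Pa/mbar ÷ 60 s/min = 2376.67 Pa/s
2376.67 Pa/s ÷ 133.322 Pa/torr × 86400 s/day = 1.54021×10⁶ torr/day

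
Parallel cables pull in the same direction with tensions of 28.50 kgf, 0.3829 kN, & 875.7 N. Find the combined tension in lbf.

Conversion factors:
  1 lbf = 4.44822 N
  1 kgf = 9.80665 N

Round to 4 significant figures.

345.8 lbf

28.50 kgf × 9.80665 = 279.49 N
0.3829 kN × 1000 = 382.9 N
875.7 N (already N)
Combined: 279.49 + 382.9 + 875.7 = 1538.09 N
In lbf: 1538.09 / 4.44822 = 345.777 lbf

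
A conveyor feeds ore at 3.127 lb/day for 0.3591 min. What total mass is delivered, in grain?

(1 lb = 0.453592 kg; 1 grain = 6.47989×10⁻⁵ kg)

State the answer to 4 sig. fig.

5.459 grain

3.127 lb/day → 1.64165×10⁻⁵ kg/s
0.3591 min → 21.546 s
m = ṁ × t = 1.64165×10⁻⁵ × 21.546 = 3.5371×10⁻⁴ kg
In grain: 3.5371×10⁻⁴ / 6.47989×10⁻⁵ = 5.45858 grain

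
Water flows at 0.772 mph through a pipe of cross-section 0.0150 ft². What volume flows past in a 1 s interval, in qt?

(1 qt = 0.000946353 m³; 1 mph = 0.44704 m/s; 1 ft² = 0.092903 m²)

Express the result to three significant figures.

0.772 mph × 0.44704 = 0.345115 m/s
0.0150 ft² × 0.092903 = 0.00139354 m²
V = v × A × t = 0.345115 m/s × 0.00139354 m² × 1 s = 4.80932×10⁻⁴ m³
4.80932×10⁻⁴ m³ ÷ (0.000946353 m³/qt) = 0.508195 qt

0.508 qt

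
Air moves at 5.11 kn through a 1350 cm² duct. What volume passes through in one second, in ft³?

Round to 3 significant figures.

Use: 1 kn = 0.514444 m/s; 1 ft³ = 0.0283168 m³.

5.11 kn × 0.514444 → 2.62881 m/s
1350 cm² × 0.0001 → 0.135 m²
V = v × A × t = 2.62881 m/s × 0.135 m² × 1 s = 0.354889 m³
0.354889 m³ ÷ (0.0283168 m³/ft³) = 12.5328 ft³

12.5 ft³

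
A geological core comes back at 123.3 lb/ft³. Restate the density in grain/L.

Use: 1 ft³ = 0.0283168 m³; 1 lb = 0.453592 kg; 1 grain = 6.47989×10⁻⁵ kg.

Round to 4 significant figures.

123.3 lb/ft³ × 0.453592 kg/lb ÷ 0.0283168 m³/ft³ = 1975.08 kg/m³
1975.08 kg/m³ ÷ 6.47989×10⁻⁵ kg/grain × 0.001 m³/L = 30480.1 grain/L

3.048×10⁴ grain/L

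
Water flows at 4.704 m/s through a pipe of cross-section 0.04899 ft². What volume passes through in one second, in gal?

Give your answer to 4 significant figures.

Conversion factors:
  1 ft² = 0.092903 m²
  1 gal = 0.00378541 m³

0.04899 ft² × 0.092903 → 0.00455132 m²
V = v × A × t = 4.704 m/s × 0.00455132 m² × 1 s = 0.0214094 m³
0.0214094 m³ ÷ (0.00378541 m³/gal) = 5.65577 gal

5.656 gal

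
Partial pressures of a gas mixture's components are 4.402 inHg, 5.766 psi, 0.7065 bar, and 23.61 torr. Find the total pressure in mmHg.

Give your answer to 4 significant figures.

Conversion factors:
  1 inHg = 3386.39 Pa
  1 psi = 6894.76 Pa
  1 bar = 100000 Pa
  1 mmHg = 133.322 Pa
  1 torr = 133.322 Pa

4.402 inHg × 3386.39 → 14906.9 Pa
5.766 psi × 6894.76 → 39755.2 Pa
0.7065 bar × 100000 → 70650 Pa
23.61 torr × 133.322 → 3147.73 Pa
Combined: 14906.9 + 39755.2 + 70650 + 3147.73 = 128460 Pa
In mmHg: 128460 / 133.322 = 963.532 mmHg

963.5 mmHg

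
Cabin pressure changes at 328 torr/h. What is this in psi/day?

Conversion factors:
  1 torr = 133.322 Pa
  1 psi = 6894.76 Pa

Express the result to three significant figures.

152 psi/day

328 torr/h × 133.322 Pa/torr ÷ 3600 s/h = 12.1471 Pa/s
12.1471 Pa/s ÷ 6894.76 Pa/psi × 86400 s/day = 152.218 psi/day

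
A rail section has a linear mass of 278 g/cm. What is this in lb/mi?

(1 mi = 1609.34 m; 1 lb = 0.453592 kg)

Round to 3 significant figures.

278 g/cm × 0.001 kg/g ÷ 0.01 m/cm = 27.8 kg/m
27.8 kg/m ÷ 0.453592 kg/lb × 1609.34 m/mi = 98634.1 lb/mi

9.86×10⁴ lb/mi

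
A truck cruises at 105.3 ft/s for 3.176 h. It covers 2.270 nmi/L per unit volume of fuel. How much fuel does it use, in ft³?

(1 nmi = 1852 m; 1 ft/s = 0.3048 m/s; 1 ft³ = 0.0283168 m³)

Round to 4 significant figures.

3.083 ft³

105.3 ft/s → 32.0954 m/s
3.176 h → 11433.6 s
d = v × t = 32.0954 × 11433.6 = 366966 m
2.270 nmi/L → 4.20404×10⁶ m/m³
V = d / (distance per unit fuel) = 366966 / 4.20404×10⁶ = 0.0872889 m³
In ft³: 0.0872889 / 0.0283168 = 3.08258 ft³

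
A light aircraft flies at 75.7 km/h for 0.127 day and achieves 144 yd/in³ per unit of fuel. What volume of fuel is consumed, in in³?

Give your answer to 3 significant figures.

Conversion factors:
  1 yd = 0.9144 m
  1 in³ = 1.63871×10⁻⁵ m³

1750 in³

75.7 km/h → 21.0278 m/s
0.127 day → 10972.8 s
d = v × t = 21.0278 × 10972.8 = 230734 m
144 yd/in³ → 8.0352×10⁶ m/m³
V = d / (distance per unit fuel) = 230734 / 8.0352×10⁶ = 0.0287154 m³
In in³: 0.0287154 / 1.63871×10⁻⁵ = 1752.32 in³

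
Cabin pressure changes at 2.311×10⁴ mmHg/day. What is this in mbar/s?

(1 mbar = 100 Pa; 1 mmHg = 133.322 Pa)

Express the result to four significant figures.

0.3566 mbar/s

2.311×10⁴ mmHg/day × 133.322 Pa/mmHg ÷ 86400 s/day = 35.6605 Pa/s
35.6605 Pa/s ÷ 100 Pa/mbar = 0.356605 mbar/s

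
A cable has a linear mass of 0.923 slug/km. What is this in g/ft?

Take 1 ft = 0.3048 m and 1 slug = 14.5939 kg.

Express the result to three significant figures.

4.11 g/ft

0.923 slug/km × 14.5939 kg/slug ÷ 1000 m/km = 0.0134702 kg/m
0.0134702 kg/m ÷ 0.001 kg/g × 0.3048 m/ft = 4.10572 g/ft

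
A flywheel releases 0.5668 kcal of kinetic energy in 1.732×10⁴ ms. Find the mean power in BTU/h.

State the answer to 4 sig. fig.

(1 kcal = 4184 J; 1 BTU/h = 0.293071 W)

0.5668 kcal × 4184 → 2371.49 J
1.732×10⁴ ms × 0.001 → 17.32 s
P = E / t = 2371.49 J / 17.32 s = 136.922 W
136.922 W ÷ (0.293071 W/BTU/h) = 467.197 BTU/h

467.2 BTU/h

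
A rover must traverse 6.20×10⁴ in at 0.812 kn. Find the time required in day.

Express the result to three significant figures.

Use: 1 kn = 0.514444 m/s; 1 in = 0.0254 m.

6.20×10⁴ in × 0.0254 → 1574.8 m
0.812 kn × 0.514444 → 0.417729 m/s
t = d / v = 1574.8 m / 0.417729 m/s = 3769.91 s
3769.91 s ÷ (86400 s/day) = 0.0436332 day

0.0436 day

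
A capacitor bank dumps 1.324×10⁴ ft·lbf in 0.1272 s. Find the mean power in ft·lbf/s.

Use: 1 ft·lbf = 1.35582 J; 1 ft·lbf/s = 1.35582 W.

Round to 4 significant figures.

1.041×10⁵ ft·lbf/s

1.324×10⁴ ft·lbf × 1.35582 = 17951.1 J
P = E / t = 17951.1 J / 0.1272 s = 141125 W
141125 W ÷ (1.35582 W/ft·lbf/s) = 104088 ft·lbf/s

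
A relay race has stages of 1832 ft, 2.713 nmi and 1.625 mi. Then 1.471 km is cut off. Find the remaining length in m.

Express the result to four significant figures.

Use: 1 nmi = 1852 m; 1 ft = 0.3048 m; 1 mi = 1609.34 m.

6727 m

1832 ft × 0.3048 = 558.394 m
2.713 nmi × 1852 = 5024.48 m
1.625 mi × 1609.34 = 2615.18 m
1.471 km × 1000 = 1471 m
Sum: 558.394 + 5024.48 + 2615.18 − 1471 = 6727.05 m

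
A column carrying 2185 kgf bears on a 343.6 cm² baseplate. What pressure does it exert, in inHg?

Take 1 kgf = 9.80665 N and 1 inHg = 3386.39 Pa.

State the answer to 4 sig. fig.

2185 kgf × 9.80665 = 21427.5 N
343.6 cm² × 0.0001 = 0.03436 m²
P = F / A = 21427.5 N / 0.03436 m² = 623618 Pa
623618 Pa ÷ (3386.39 Pa/inHg) = 184.154 inHg

184.2 inHg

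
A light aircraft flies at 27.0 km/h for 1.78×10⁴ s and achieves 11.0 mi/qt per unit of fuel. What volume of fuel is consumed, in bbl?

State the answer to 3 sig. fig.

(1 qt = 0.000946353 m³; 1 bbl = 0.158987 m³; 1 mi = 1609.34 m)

27.0 km/h → 7.5 m/s
d = v × t = 7.5 × 17800 = 133500 m
11.0 mi/qt → 1.87063×10⁷ m/m³
V = d / (distance per unit fuel) = 133500 / 1.87063×10⁷ = 0.00713663 m³
In bbl: 0.00713663 / 0.158987 = 0.0448881 bbl

0.0449 bbl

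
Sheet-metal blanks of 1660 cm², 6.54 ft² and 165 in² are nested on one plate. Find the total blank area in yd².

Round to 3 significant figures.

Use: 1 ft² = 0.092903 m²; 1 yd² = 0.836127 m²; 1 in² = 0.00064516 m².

1.05 yd²

1660 cm² × 0.0001 → 0.166 m²
6.54 ft² × 0.092903 → 0.607586 m²
165 in² × 0.00064516 → 0.106451 m²
Combined: 0.166 + 0.607586 + 0.106451 = 0.880037 m²
In yd²: 0.880037 / 0.836127 = 1.05252 yd²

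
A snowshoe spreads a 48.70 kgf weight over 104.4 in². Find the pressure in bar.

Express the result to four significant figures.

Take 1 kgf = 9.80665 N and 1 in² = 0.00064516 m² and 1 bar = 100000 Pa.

0.07091 bar

48.70 kgf × 9.80665 = 477.584 N
104.4 in² × 0.00064516 = 0.0673547 m²
P = F / A = 477.584 N / 0.0673547 m² = 7090.58 Pa
7090.58 Pa ÷ (100000 Pa/bar) = 0.0709058 bar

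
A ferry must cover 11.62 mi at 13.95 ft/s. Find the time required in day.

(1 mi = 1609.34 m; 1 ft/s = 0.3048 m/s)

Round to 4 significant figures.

0.05090 day

11.62 mi × 1609.34 → 18700.5 m
13.95 ft/s × 0.3048 → 4.25196 m/s
t = d / v = 18700.5 m / 4.25196 m/s = 4398.09 s
4398.09 s ÷ (86400 s/day) = 0.0509038 day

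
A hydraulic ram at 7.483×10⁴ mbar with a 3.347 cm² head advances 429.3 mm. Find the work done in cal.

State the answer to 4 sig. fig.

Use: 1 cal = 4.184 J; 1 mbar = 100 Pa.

257.0 cal

7.483×10⁴ mbar → 7.483×10⁶ Pa
3.347 cm² → 3.347×10⁻⁴ m²
F = P × A = 7.483×10⁶ × 3.347×10⁻⁴ = 2504.56 N
429.3 mm → 0.4293 m
W = F × d = 2504.56 × 0.4293 = 1075.21 J
In cal: 1075.21 / 4.184 = 256.981 cal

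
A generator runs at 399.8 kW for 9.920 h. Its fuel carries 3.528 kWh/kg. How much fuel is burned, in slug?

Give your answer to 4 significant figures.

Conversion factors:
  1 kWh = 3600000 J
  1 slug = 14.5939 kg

77.03 slug

399.8 kW → 399800 W
9.920 h → 35712 s
E = P × t = 399800 × 35712 = 1.42777×10¹⁰ J
3.528 kWh/kg → 1.27008×10⁷ J/kg
m = E / e_s = 1.42777×10¹⁰ / 1.27008×10⁷ = 1124.16 kg
In slug: 1124.16 / 14.5939 = 77.0294 slug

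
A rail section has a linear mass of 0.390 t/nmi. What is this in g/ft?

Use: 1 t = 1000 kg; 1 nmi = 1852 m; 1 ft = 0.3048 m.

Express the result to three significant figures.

64.2 g/ft

0.390 t/nmi × 1000 kg/t ÷ 1852 m/nmi = 0.210583 kg/m
0.210583 kg/m ÷ 0.001 kg/g × 0.3048 m/ft = 64.1857 g/ft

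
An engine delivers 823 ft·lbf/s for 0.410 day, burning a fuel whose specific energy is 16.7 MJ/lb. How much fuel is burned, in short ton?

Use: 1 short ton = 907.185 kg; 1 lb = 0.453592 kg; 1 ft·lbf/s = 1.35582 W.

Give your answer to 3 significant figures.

0.00118 short ton

823 ft·lbf/s → 1115.84 W
0.410 day → 35424 s
E = P × t = 1115.84 × 35424 = 3.95275×10⁷ J
16.7 MJ/lb → 3.68172×10⁷ J/kg
m = E / e_s = 3.95275×10⁷ / 3.68172×10⁷ = 1.07362 kg
In short ton: 1.07362 / 907.185 = 0.00118346 short ton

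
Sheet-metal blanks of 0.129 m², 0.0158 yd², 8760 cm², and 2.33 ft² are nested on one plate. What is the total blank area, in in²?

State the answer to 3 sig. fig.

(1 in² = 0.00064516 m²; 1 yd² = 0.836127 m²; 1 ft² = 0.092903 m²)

0.129 m² (already m²)
0.0158 yd² × 0.836127 = 0.0132108 m²
8760 cm² × 0.0001 = 0.876 m²
2.33 ft² × 0.092903 = 0.216464 m²
Total: 0.129 + 0.0132108 + 0.876 + 0.216464 = 1.23467 m²
In in²: 1.23467 / 0.00064516 = 1913.74 in²

1910 in²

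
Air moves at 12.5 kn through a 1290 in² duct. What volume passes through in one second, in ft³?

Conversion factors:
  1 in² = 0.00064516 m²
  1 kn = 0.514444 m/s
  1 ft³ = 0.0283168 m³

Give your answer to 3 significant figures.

12.5 kn × 0.514444 = 6.43055 m/s
1290 in² × 0.00064516 = 0.832256 m²
V = v × A × t = 6.43055 m/s × 0.832256 m² × 1 s = 5.35186 m³
5.35186 m³ ÷ (0.0283168 m³/ft³) = 188.999 ft³

189 ft³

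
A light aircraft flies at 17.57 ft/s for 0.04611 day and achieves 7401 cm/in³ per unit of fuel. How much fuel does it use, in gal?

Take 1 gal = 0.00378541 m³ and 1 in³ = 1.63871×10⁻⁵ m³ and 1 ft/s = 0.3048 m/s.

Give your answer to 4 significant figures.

1.248 gal

17.57 ft/s → 5.35534 m/s
0.04611 day → 3983.9 s
d = v × t = 5.35534 × 3983.9 = 21335.1 m
7401 cm/in³ → 4.51636×10⁶ m/m³
V = d / (distance per unit fuel) = 21335.1 / 4.51636×10⁶ = 0.00472396 m³
In gal: 0.00472396 / 0.00378541 = 1.24794 gal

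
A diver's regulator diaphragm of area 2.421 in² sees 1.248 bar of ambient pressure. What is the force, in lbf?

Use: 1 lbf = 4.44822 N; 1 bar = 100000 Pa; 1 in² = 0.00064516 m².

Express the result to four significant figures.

1.248 bar × 100000 = 124800 Pa
2.421 in² × 0.00064516 = 0.00156193 m²
F = P × A = 124800 Pa × 0.00156193 m² = 194.929 N
194.929 N ÷ (4.44822 N/lbf) = 43.8218 lbf

43.82 lbf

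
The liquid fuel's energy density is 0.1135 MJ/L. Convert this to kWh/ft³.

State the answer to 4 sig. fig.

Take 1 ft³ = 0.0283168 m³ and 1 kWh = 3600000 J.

0.8928 kWh/ft³

0.1135 MJ/L × 1000000 J/MJ ÷ 0.001 m³/L = 1.135×10⁸ J/m³
1.135×10⁸ J/m³ ÷ 3600000 J/kWh × 0.0283168 m³/ft³ = 0.892766 kWh/ft³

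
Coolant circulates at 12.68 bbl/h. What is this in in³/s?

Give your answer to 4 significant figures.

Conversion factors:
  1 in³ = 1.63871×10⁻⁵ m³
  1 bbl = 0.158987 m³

34.17 in³/s

12.68 bbl/h × 0.158987 m³/bbl ÷ 3600 s/h = 5.59988×10⁻⁴ m³/s
5.59988×10⁻⁴ m³/s ÷ 1.63871×10⁻⁵ m³/in³ = 34.1725 in³/s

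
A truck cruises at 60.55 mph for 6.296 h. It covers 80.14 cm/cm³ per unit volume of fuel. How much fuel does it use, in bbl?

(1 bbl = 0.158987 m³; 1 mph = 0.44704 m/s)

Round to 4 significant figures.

4.815 bbl

60.55 mph → 27.0683 m/s
6.296 h → 22665.6 s
d = v × t = 27.0683 × 22665.6 = 613519 m
80.14 cm/cm³ → 801400 m/m³
V = d / (distance per unit fuel) = 613519 / 801400 = 0.765559 m³
In bbl: 0.765559 / 0.158987 = 4.81523 bbl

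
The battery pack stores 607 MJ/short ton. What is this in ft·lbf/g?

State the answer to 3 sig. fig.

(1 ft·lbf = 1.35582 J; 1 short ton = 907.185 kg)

607 MJ/short ton × 1000000 J/MJ ÷ 907.185 kg/short ton = 669103 J/kg
669103 J/kg ÷ 1.35582 J/ft·lbf × 0.001 kg/g = 493.504 ft·lbf/g

494 ft·lbf/g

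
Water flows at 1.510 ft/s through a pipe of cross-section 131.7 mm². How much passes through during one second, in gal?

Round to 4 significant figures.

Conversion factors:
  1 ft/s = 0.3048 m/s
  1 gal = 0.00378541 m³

0.01601 gal

1.510 ft/s × 0.3048 → 0.460248 m/s
131.7 mm² × 10⁻⁶ → 1.317×10⁻⁴ m²
V = v × A × t = 0.460248 m/s × 1.317×10⁻⁴ m² × 1 s = 6.06147×10⁻⁵ m³
6.06147×10⁻⁵ m³ ÷ (0.00378541 m³/gal) = 0.0160127 gal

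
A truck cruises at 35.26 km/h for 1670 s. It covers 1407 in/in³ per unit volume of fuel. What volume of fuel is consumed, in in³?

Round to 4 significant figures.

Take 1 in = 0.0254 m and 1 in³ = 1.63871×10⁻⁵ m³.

35.26 km/h → 9.79444 m/s
d = v × t = 9.79444 × 1670 = 16356.7 m
1407 in/in³ → 2.18085×10⁶ m/m³
V = d / (distance per unit fuel) = 16356.7 / 2.18085×10⁶ = 0.00750015 m³
In in³: 0.00750015 / 1.63871×10⁻⁵ = 457.686 in³

457.7 in³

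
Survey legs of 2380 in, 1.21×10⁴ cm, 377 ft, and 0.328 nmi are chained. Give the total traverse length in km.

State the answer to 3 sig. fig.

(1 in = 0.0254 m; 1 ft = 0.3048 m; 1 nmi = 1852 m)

0.904 km

2380 in × 0.0254 = 60.452 m
1.21×10⁴ cm × 0.01 = 121 m
377 ft × 0.3048 = 114.91 m
0.328 nmi × 1852 = 607.456 m
Total: 60.452 + 121 + 114.91 + 607.456 = 903.818 m
In km: 903.818 / 1000 = 0.903818 km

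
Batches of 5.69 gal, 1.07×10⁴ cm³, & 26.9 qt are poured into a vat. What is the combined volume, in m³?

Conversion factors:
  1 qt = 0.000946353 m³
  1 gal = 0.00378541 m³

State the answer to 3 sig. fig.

5.69 gal × 0.00378541 = 0.021539 m³
1.07×10⁴ cm³ × 10⁻⁶ = 0.0107 m³
26.9 qt × 0.000946353 = 0.0254569 m³
Combined: 0.021539 + 0.0107 + 0.0254569 = 0.0576959 m³

0.0577 m³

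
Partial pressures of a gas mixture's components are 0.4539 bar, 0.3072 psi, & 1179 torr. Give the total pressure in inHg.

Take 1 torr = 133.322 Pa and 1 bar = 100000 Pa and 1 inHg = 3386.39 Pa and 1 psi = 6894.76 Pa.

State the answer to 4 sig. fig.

60.45 inHg

0.4539 bar × 100000 → 45390 Pa
0.3072 psi × 6894.76 → 2118.07 Pa
1179 torr × 133.322 → 157187 Pa
Combined: 45390 + 2118.07 + 157187 = 204695 Pa
In inHg: 204695 / 3386.39 = 60.4464 inHg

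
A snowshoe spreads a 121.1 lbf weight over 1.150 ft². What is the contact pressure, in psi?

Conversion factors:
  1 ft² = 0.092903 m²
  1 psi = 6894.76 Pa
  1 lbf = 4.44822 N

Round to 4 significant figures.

0.7313 psi

121.1 lbf × 4.44822 → 538.679 N
1.150 ft² × 0.092903 → 0.106838 m²
P = F / A = 538.679 N / 0.106838 m² = 5042.02 Pa
5042.02 Pa ÷ (6894.76 Pa/psi) = 0.731283 psi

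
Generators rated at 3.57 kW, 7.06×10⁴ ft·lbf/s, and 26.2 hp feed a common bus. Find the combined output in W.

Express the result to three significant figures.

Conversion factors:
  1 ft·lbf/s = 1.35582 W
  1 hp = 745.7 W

1.19×10⁵ W

3.57 kW × 1000 = 3570 W
7.06×10⁴ ft·lbf/s × 1.35582 = 95720.9 W
26.2 hp × 745.7 = 19537.3 W
Sum: 3570 + 95720.9 + 19537.3 = 118828 W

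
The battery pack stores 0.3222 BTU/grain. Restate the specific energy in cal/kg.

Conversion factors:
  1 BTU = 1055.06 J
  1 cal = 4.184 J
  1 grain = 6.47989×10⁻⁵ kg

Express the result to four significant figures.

1.254×10⁶ cal/kg

0.3222 BTU/grain × 1055.06 J/BTU ÷ 6.47989×10⁻⁵ kg/grain = 5.24608×10⁶ J/kg
5.24608×10⁶ J/kg ÷ 4.184 J/cal = 1.25384×10⁶ cal/kg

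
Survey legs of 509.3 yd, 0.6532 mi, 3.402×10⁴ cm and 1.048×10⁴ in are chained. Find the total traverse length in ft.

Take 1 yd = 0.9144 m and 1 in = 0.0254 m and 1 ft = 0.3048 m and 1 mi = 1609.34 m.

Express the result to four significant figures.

6966 ft

509.3 yd × 0.9144 = 465.704 m
0.6532 mi × 1609.34 = 1051.22 m
3.402×10⁴ cm × 0.01 = 340.2 m
1.048×10⁴ in × 0.0254 = 266.192 m
Total: 465.704 + 1051.22 + 340.2 + 266.192 = 2123.32 m
In ft: 2123.32 / 0.3048 = 6966.27 ft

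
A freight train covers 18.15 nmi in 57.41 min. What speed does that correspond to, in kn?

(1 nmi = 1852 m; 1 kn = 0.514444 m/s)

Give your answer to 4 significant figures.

18.15 nmi × 1852 → 33613.8 m
57.41 min × 60 → 3444.6 s
v = d / t = 33613.8 m / 3444.6 s = 9.7584 m/s
9.7584 m/s ÷ (0.514444 m/s/kn) = 18.9688 kn

18.97 kn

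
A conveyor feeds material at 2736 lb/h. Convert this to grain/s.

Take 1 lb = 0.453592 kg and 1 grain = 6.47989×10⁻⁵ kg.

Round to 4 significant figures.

5320 grain/s

2736 lb/h × 0.453592 kg/lb ÷ 3600 s/h = 0.34473 kg/s
0.34473 kg/s ÷ 6.47989×10⁻⁵ kg/grain = 5320 grain/s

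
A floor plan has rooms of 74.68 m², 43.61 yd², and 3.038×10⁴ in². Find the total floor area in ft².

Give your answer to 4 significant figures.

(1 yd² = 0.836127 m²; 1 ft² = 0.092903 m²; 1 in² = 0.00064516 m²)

1407 ft²

74.68 m² (already m²)
43.61 yd² × 0.836127 = 36.4635 m²
3.038×10⁴ in² × 0.00064516 = 19.6 m²
Total: 74.68 + 36.4635 + 19.6 = 130.744 m²
In ft²: 130.744 / 0.092903 = 1407.32 ft²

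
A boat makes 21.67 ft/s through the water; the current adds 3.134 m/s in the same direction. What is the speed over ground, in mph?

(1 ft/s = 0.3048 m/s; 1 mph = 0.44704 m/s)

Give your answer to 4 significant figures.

21.67 ft/s × 0.3048 = 6.60502 m/s
3.134 m/s (already m/s)
Total: 6.60502 + 3.134 = 9.73902 m/s
In mph: 9.73902 / 0.44704 = 21.7856 mph

21.79 mph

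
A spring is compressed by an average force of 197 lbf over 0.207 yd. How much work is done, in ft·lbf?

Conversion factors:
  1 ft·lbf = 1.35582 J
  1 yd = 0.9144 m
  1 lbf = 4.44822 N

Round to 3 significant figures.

122 ft·lbf

197 lbf × 4.44822 → 876.299 N
0.207 yd × 0.9144 → 0.189281 m
W = F × d = 876.299 N × 0.189281 m = 165.867 J
165.867 J ÷ (1.35582 J/ft·lbf) = 122.337 ft·lbf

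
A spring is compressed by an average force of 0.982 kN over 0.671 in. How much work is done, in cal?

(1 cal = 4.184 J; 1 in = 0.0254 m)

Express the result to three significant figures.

0.982 kN × 1000 → 982 N
0.671 in × 0.0254 → 0.0170434 m
W = F × d = 982 N × 0.0170434 m = 16.7366 J
16.7366 J ÷ (4.184 J/cal) = 4.00014 cal

4.00 cal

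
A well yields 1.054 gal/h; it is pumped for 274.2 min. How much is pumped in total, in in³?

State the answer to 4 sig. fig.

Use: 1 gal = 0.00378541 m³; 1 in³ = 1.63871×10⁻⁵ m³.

1.054 gal/h → 1.10828×10⁻⁶ m³/s
274.2 min → 16452 s
V = Q × t = 1.10828×10⁻⁶ × 16452 = 0.0182334 m³
In in³: 0.0182334 / 1.63871×10⁻⁵ = 1112.67 in³

1113 in³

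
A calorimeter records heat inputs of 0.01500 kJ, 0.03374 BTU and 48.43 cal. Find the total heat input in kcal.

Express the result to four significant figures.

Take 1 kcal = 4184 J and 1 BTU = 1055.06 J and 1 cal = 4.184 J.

0.06052 kcal

0.01500 kJ × 1000 = 15 J
0.03374 BTU × 1055.06 = 35.5977 J
48.43 cal × 4.184 = 202.631 J
Total: 15 + 35.5977 + 202.631 = 253.229 J
In kcal: 253.229 / 4184 = 0.0605232 kcal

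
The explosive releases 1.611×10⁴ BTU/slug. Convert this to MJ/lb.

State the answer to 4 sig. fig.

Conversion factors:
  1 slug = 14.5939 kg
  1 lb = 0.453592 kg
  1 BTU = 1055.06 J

1.611×10⁴ BTU/slug × 1055.06 J/BTU ÷ 14.5939 kg/slug = 1.16467×10⁶ J/kg
1.16467×10⁶ J/kg ÷ 1000000 J/MJ × 0.453592 kg/lb = 0.528285 MJ/lb

0.5283 MJ/lb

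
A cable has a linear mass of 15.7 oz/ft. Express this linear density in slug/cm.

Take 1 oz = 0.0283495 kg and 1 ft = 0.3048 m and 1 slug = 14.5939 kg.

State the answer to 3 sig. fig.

15.7 oz/ft × 0.0283495 kg/oz ÷ 0.3048 m/ft = 1.46026 kg/m
1.46026 kg/m ÷ 14.5939 kg/slug × 0.01 m/cm = 0.0010006 slug/cm

0.00100 slug/cm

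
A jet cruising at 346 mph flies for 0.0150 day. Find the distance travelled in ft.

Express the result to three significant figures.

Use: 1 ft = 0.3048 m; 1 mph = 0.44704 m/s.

346 mph × 0.44704 = 154.676 m/s
0.0150 day × 86400 = 1296 s
d = v × t = 154.676 m/s × 1296 s = 200460 m
200460 m ÷ (0.3048 m/ft) = 657677 ft

6.58×10⁵ ft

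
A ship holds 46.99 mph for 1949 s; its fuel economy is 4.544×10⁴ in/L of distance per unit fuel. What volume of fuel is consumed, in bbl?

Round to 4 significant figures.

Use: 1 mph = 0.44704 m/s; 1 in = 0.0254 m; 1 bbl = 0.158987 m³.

46.99 mph → 21.0064 m/s
d = v × t = 21.0064 × 1949 = 40941.5 m
4.544×10⁴ in/L → 1.15418×10⁶ m/m³
V = d / (distance per unit fuel) = 40941.5 / 1.15418×10⁶ = 0.0354724 m³
In bbl: 0.0354724 / 0.158987 = 0.223115 bbl

0.2231 bbl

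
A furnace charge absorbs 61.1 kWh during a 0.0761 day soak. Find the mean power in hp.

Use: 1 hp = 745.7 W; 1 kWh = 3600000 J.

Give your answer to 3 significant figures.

61.1 kWh × 3600000 → 2.1996×10⁸ J
0.0761 day × 86400 → 6575.04 s
P = E / t = 2.1996×10⁸ J / 6575.04 s = 33453.8 W
33453.8 W ÷ (745.7 W/hp) = 44.8623 hp

44.9 hp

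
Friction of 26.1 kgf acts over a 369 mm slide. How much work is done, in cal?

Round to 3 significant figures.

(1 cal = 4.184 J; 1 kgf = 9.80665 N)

26.1 kgf × 9.80665 = 255.954 N
369 mm × 0.001 = 0.369 m
W = F × d = 255.954 N × 0.369 m = 94.447 J
94.447 J ÷ (4.184 J/cal) = 22.5734 cal

22.6 cal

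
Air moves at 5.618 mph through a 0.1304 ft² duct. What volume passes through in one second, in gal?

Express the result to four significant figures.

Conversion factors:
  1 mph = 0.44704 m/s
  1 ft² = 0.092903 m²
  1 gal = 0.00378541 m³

5.618 mph × 0.44704 = 2.51147 m/s
0.1304 ft² × 0.092903 = 0.0121146 m²
V = v × A × t = 2.51147 m/s × 0.0121146 m² × 1 s = 0.0304255 m³
0.0304255 m³ ÷ (0.00378541 m³/gal) = 8.03757 gal

8.038 gal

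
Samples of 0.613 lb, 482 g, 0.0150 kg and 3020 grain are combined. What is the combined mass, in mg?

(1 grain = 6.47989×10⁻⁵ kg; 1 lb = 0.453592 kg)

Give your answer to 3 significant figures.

0.613 lb × 0.453592 = 0.278052 kg
482 g × 0.001 = 0.482 kg
0.0150 kg (already kg)
3020 grain × 6.47989×10⁻⁵ = 0.195693 kg
Total: 0.278052 + 0.482 + 0.015 + 0.195693 = 0.970745 kg
In mg: 0.970745 / 10⁻⁶ = 970745 mg

9.71×10⁵ mg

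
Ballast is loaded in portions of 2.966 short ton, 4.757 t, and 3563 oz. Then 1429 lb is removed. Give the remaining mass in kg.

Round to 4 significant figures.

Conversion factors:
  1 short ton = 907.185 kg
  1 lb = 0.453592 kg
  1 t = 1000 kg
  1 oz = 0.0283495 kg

6901 kg

2.966 short ton × 907.185 → 2690.71 kg
4.757 t × 1000 → 4757 kg
3563 oz × 0.0283495 → 101.009 kg
1429 lb × 0.453592 → 648.183 kg
Net: 2690.71 + 4757 + 101.009 − 648.183 = 6900.54 kg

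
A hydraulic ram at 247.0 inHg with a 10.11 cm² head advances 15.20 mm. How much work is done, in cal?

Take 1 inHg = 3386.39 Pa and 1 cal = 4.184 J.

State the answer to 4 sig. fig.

247.0 inHg → 836438 Pa
10.11 cm² → 0.001011 m²
F = P × A = 836438 × 0.001011 = 845.639 N
15.20 mm → 0.0152 m
W = F × d = 845.639 × 0.0152 = 12.8537 J
In cal: 12.8537 / 4.184 = 3.07211 cal

3.072 cal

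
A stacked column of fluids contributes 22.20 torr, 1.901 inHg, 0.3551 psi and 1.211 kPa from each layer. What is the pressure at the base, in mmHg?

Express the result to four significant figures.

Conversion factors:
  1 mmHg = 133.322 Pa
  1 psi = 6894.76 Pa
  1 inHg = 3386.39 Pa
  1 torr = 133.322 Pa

97.93 mmHg

22.20 torr × 133.322 = 2959.75 Pa
1.901 inHg × 3386.39 = 6437.53 Pa
0.3551 psi × 6894.76 = 2448.33 Pa
1.211 kPa × 1000 = 1211 Pa
Combined: 2959.75 + 6437.53 + 2448.33 + 1211 = 13056.6 Pa
In mmHg: 13056.6 / 133.322 = 97.9328 mmHg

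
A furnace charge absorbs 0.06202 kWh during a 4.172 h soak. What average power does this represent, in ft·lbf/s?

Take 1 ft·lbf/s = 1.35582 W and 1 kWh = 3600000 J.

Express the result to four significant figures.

10.96 ft·lbf/s

0.06202 kWh × 3600000 → 223272 J
4.172 h × 3600 → 15019.2 s
P = E / t = 223272 J / 15019.2 s = 14.8658 W
14.8658 W ÷ (1.35582 W/ft·lbf/s) = 10.9644 ft·lbf/s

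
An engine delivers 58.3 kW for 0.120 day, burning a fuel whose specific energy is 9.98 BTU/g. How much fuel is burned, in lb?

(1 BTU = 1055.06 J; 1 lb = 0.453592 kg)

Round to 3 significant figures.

58.3 kW → 58300 W
0.120 day → 10368 s
E = P × t = 58300 × 10368 = 6.04454×10⁸ J
9.98 BTU/g → 1.05295×10⁷ J/kg
m = E / e_s = 6.04454×10⁸ / 1.05295×10⁷ = 57.4058 kg
In lb: 57.4058 / 0.453592 = 126.558 lb

127 lb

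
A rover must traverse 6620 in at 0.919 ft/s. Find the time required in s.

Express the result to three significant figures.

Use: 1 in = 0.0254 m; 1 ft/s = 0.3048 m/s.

6620 in × 0.0254 = 168.148 m
0.919 ft/s × 0.3048 = 0.280111 m/s
t = d / v = 168.148 m / 0.280111 m/s = 600.291 s

600 s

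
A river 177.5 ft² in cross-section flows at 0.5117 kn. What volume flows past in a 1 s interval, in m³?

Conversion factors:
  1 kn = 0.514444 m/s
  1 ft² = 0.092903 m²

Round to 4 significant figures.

0.5117 kn × 0.514444 → 0.263241 m/s
177.5 ft² × 0.092903 → 16.4903 m²
V = v × A × t = 0.263241 m/s × 16.4903 m² × 1 s = 4.34092 m³

4.341 m³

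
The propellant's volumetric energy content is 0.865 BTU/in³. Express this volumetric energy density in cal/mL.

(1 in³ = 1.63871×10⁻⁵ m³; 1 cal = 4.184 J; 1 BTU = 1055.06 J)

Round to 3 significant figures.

0.865 BTU/in³ × 1055.06 J/BTU ÷ 1.63871×10⁻⁵ m³/in³ = 5.56918×10⁷ J/m³
5.56918×10⁷ J/m³ ÷ 4.184 J/cal × 10⁻⁶ m³/mL = 13.3107 cal/mL

13.3 cal/mL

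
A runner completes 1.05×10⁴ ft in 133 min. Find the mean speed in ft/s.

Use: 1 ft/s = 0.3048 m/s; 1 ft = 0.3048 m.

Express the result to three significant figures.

1.32 ft/s

1.05×10⁴ ft × 0.3048 → 3200.4 m
133 min × 60 → 7980 s
v = d / t = 3200.4 m / 7980 s = 0.401053 m/s
0.401053 m/s ÷ (0.3048 m/s/ft/s) = 1.31579 ft/s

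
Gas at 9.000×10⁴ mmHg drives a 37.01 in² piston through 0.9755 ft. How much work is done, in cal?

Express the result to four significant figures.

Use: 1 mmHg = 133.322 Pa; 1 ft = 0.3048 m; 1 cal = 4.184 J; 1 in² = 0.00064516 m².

2.036×10⁴ cal

9.000×10⁴ mmHg → 1.1999×10⁷ Pa
37.01 in² → 0.0238774 m²
F = P × A = 1.1999×10⁷ × 0.0238774 = 286505 N
0.9755 ft → 0.297332 m
W = F × d = 286505 × 0.297332 = 85187.1 J
In cal: 85187.1 / 4.184 = 20360.2 cal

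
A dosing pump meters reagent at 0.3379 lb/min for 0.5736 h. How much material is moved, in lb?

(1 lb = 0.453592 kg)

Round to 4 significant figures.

11.63 lb

0.3379 lb/min → 0.00255448 kg/s
0.5736 h → 2064.96 s
m = ṁ × t = 0.00255448 × 2064.96 = 5.2749 kg
In lb: 5.2749 / 0.453592 = 11.6292 lb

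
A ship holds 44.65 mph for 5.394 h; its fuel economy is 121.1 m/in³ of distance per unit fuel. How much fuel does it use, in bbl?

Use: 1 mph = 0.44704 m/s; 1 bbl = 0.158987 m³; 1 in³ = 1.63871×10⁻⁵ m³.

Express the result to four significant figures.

0.3299 bbl

44.65 mph → 19.9603 m/s
5.394 h → 19418.4 s
d = v × t = 19.9603 × 19418.4 = 387597 m
121.1 m/in³ → 7.38996×10⁶ m/m³
V = d / (distance per unit fuel) = 387597 / 7.38996×10⁶ = 0.0524491 m³
In bbl: 0.0524491 / 0.158987 = 0.329896 bbl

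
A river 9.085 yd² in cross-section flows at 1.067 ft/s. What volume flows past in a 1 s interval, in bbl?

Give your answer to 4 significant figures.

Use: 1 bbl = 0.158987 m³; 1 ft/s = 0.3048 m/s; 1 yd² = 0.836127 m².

1.067 ft/s × 0.3048 = 0.325222 m/s
9.085 yd² × 0.836127 = 7.59621 m²
V = v × A × t = 0.325222 m/s × 7.59621 m² × 1 s = 2.47045 m³
2.47045 m³ ÷ (0.158987 m³/bbl) = 15.5387 bbl

15.54 bbl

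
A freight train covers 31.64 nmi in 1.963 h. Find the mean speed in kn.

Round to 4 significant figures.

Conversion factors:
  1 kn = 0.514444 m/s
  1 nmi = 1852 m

31.64 nmi × 1852 = 58597.3 m
1.963 h × 3600 = 7066.8 s
v = d / t = 58597.3 m / 7066.8 s = 8.29191 m/s
8.29191 m/s ÷ (0.514444 m/s/kn) = 16.1182 kn

16.12 kn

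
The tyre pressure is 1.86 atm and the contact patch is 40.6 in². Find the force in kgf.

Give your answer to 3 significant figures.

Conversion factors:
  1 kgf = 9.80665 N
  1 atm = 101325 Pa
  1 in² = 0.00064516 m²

1.86 atm × 101325 = 188464 Pa
40.6 in² × 0.00064516 = 0.0261935 m²
F = P × A = 188464 Pa × 0.0261935 m² = 4936.53 N
4936.53 N ÷ (9.80665 N/kgf) = 503.386 kgf

503 kgf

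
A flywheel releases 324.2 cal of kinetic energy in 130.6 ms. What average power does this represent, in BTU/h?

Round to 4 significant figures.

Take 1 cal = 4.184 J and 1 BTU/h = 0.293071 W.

3.544×10⁴ BTU/h

324.2 cal × 4.184 → 1356.45 J
130.6 ms × 0.001 → 0.1306 s
P = E / t = 1356.45 J / 0.1306 s = 10386.3 W
10386.3 W ÷ (0.293071 W/BTU/h) = 35439.5 BTU/h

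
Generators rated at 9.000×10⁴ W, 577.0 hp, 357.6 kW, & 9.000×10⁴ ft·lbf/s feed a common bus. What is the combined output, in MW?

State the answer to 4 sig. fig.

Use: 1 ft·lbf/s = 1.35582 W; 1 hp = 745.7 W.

9.000×10⁴ W (already W)
577.0 hp × 745.7 → 430269 W
357.6 kW × 1000 → 357600 W
9.000×10⁴ ft·lbf/s × 1.35582 → 122024 W
Sum: 90000 + 430269 + 357600 + 122024 = 999893 W
In MW: 999893 / 1000000 = 0.999893 MW

0.9999 MW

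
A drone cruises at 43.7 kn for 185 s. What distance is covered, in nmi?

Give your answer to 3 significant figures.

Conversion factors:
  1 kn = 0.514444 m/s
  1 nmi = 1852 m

2.25 nmi

43.7 kn × 0.514444 = 22.4812 m/s
d = v × t = 22.4812 m/s × 185 s = 4159.02 m
4159.02 m ÷ (1852 m/nmi) = 2.24569 nmi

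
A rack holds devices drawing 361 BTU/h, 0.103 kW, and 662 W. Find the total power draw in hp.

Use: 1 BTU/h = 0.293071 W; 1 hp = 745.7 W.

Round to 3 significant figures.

361 BTU/h × 0.293071 → 105.799 W
0.103 kW × 1000 → 103 W
662 W (already W)
Sum: 105.799 + 103 + 662 = 870.799 W
In hp: 870.799 / 745.7 = 1.16776 hp

1.17 hp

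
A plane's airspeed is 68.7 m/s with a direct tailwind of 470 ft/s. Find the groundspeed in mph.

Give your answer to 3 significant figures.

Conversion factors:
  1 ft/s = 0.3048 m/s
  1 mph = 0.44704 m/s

68.7 m/s (already m/s)
470 ft/s × 0.3048 → 143.256 m/s
Total: 68.7 + 143.256 = 211.956 m/s
In mph: 211.956 / 0.44704 = 474.132 mph

474 mph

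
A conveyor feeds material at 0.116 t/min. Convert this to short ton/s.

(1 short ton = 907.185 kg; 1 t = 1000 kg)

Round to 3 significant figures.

0.116 t/min × 1000 kg/t ÷ 60 s/min = 1.93333 kg/s
1.93333 kg/s ÷ 907.185 kg/short ton = 0.00213113 short ton/s

0.00213 short ton/s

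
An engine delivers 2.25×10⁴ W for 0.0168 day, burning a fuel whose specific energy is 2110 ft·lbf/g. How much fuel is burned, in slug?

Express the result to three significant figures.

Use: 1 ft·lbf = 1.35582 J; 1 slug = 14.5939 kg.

0.782 slug

0.0168 day → 1451.52 s
E = P × t = 22500 × 1451.52 = 3.26592×10⁷ J
2110 ft·lbf/g → 2.86078×10⁶ J/kg
m = E / e_s = 3.26592×10⁷ / 2.86078×10⁶ = 11.4162 kg
In slug: 11.4162 / 14.5939 = 0.782258 slug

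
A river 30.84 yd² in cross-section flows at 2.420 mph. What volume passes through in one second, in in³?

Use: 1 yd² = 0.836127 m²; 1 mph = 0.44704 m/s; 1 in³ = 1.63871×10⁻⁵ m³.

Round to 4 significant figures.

2.420 mph × 0.44704 = 1.08184 m/s
30.84 yd² × 0.836127 = 25.7862 m²
V = v × A × t = 1.08184 m/s × 25.7862 m² × 1 s = 27.8965 m³
27.8965 m³ ÷ (1.63871×10⁻⁵ m³/in³) = 1.70235×10⁶ in³

1.702×10⁶ in³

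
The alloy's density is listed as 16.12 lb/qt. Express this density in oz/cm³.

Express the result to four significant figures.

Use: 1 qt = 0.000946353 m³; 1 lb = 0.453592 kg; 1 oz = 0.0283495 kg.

16.12 lb/qt × 0.453592 kg/lb ÷ 0.000946353 m³/qt = 7726.4 kg/m³
7726.4 kg/m³ ÷ 0.0283495 kg/oz × 10⁻⁶ m³/cm³ = 0.272541 oz/cm³

0.2725 oz/cm³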